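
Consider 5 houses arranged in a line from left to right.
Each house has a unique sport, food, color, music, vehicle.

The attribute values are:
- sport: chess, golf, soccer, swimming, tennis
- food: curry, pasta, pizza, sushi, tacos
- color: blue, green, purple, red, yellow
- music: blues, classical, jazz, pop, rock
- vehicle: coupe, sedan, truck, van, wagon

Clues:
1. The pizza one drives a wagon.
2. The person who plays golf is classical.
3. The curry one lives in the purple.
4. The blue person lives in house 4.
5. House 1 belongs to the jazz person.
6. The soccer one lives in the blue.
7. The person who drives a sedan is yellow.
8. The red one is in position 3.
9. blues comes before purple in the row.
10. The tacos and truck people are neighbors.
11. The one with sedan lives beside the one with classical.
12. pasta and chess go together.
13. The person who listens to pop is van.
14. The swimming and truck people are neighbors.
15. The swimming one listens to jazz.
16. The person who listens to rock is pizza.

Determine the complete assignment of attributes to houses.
Solution:

House | Sport | Food | Color | Music | Vehicle
----------------------------------------------
  1   | swimming | tacos | yellow | jazz | sedan
  2   | golf | sushi | green | classical | truck
  3   | chess | pasta | red | blues | coupe
  4   | soccer | pizza | blue | rock | wagon
  5   | tennis | curry | purple | pop | van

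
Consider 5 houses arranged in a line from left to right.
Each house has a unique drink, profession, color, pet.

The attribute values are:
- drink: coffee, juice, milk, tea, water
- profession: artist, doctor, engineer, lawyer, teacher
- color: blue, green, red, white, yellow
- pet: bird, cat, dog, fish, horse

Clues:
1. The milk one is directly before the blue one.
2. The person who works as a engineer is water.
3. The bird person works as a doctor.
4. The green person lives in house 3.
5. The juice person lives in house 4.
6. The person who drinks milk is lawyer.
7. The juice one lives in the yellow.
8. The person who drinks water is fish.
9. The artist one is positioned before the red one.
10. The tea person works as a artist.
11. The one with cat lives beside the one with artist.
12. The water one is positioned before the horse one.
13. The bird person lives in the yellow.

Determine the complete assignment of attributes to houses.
Solution:

House | Drink | Profession | Color | Pet
----------------------------------------
  1   | milk | lawyer | white | cat
  2   | tea | artist | blue | dog
  3   | water | engineer | green | fish
  4   | juice | doctor | yellow | bird
  5   | coffee | teacher | red | horse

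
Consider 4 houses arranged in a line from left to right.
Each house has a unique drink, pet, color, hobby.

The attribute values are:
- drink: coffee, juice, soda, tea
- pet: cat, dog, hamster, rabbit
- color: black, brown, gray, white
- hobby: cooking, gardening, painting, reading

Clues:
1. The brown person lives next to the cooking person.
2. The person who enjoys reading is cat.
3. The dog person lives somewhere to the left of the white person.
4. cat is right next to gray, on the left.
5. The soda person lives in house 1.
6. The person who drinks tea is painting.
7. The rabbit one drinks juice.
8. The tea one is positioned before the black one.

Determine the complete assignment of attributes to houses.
Solution:

House | Drink | Pet | Color | Hobby
-----------------------------------
  1   | soda | cat | brown | reading
  2   | coffee | dog | gray | cooking
  3   | tea | hamster | white | painting
  4   | juice | rabbit | black | gardening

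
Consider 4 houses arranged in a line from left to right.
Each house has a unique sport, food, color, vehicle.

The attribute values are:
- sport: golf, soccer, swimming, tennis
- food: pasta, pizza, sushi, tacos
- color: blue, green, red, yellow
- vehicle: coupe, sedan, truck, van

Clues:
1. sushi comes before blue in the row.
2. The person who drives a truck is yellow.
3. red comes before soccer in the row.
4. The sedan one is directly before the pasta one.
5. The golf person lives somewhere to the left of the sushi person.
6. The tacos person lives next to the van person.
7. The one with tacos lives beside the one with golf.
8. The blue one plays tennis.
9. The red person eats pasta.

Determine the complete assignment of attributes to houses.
Solution:

House | Sport | Food | Color | Vehicle
--------------------------------------
  1   | swimming | tacos | green | sedan
  2   | golf | pasta | red | van
  3   | soccer | sushi | yellow | truck
  4   | tennis | pizza | blue | coupe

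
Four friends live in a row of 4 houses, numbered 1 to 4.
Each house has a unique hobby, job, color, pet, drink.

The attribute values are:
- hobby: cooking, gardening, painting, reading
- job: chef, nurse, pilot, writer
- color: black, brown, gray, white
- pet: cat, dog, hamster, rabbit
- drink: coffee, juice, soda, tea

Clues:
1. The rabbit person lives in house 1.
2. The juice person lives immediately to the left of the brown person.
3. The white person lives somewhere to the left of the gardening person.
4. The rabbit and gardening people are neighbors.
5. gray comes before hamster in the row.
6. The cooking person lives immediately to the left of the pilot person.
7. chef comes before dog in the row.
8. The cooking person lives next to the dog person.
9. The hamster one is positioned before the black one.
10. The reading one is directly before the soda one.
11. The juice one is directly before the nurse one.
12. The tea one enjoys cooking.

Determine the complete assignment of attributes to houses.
Solution:

House | Hobby | Job | Color | Pet | Drink
-----------------------------------------
  1   | cooking | chef | white | rabbit | tea
  2   | gardening | pilot | gray | dog | juice
  3   | reading | nurse | brown | hamster | coffee
  4   | painting | writer | black | cat | soda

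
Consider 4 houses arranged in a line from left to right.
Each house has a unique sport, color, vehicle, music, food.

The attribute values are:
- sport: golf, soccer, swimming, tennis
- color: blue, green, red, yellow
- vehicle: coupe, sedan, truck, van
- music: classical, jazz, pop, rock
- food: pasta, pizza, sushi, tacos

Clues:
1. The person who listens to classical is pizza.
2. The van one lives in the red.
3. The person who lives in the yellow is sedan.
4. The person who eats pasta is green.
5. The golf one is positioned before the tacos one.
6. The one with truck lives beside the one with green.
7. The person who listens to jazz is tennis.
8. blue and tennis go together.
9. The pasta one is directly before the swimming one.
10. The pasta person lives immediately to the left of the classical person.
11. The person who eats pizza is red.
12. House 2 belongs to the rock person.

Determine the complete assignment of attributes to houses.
Solution:

House | Sport | Color | Vehicle | Music | Food
----------------------------------------------
  1   | tennis | blue | truck | jazz | sushi
  2   | golf | green | coupe | rock | pasta
  3   | swimming | red | van | classical | pizza
  4   | soccer | yellow | sedan | pop | tacos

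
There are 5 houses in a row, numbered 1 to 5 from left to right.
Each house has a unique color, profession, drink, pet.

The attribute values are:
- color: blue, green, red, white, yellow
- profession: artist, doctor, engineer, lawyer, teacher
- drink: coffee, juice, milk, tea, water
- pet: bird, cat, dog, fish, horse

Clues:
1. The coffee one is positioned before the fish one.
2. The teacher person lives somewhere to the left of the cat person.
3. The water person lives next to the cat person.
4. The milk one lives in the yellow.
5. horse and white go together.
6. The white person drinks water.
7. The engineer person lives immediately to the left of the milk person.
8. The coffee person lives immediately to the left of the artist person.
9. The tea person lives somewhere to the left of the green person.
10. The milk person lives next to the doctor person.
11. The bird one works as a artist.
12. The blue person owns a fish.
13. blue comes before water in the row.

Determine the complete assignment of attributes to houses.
Solution:

House | Color | Profession | Drink | Pet
----------------------------------------
  1   | red | engineer | coffee | dog
  2   | yellow | artist | milk | bird
  3   | blue | doctor | tea | fish
  4   | white | teacher | water | horse
  5   | green | lawyer | juice | cat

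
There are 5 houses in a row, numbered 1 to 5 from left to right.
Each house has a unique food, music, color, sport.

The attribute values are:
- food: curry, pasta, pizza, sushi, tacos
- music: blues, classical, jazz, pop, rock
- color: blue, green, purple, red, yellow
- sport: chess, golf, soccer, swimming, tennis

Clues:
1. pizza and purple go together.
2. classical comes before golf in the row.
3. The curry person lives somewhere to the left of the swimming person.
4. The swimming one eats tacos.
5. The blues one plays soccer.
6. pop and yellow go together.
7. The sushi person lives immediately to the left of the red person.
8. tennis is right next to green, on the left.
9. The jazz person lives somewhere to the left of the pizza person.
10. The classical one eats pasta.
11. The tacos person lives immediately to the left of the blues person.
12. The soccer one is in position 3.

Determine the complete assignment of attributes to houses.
Solution:

House | Food | Music | Color | Sport
------------------------------------
  1   | curry | pop | yellow | tennis
  2   | tacos | jazz | green | swimming
  3   | sushi | blues | blue | soccer
  4   | pasta | classical | red | chess
  5   | pizza | rock | purple | golf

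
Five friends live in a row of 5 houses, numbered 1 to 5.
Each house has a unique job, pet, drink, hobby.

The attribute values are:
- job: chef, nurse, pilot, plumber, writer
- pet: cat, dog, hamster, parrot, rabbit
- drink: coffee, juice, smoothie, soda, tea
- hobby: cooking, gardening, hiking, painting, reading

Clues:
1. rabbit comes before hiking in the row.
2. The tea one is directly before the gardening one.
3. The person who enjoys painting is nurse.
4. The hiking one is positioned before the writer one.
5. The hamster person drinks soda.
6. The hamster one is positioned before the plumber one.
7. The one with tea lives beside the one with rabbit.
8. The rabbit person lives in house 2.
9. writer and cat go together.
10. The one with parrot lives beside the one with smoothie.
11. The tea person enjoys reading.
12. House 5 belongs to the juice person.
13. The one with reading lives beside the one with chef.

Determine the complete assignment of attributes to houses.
Solution:

House | Job | Pet | Drink | Hobby
---------------------------------
  1   | pilot | parrot | tea | reading
  2   | chef | rabbit | smoothie | gardening
  3   | nurse | hamster | soda | painting
  4   | plumber | dog | coffee | hiking
  5   | writer | cat | juice | cooking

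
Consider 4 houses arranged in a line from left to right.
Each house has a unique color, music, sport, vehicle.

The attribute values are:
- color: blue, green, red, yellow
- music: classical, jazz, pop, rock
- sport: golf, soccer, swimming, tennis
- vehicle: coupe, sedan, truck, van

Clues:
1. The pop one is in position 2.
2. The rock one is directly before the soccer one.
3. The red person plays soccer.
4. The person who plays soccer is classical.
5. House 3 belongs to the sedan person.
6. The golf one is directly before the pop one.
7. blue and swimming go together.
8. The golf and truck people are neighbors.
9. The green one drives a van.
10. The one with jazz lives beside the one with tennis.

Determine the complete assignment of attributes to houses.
Solution:

House | Color | Music | Sport | Vehicle
---------------------------------------
  1   | green | jazz | golf | van
  2   | yellow | pop | tennis | truck
  3   | blue | rock | swimming | sedan
  4   | red | classical | soccer | coupe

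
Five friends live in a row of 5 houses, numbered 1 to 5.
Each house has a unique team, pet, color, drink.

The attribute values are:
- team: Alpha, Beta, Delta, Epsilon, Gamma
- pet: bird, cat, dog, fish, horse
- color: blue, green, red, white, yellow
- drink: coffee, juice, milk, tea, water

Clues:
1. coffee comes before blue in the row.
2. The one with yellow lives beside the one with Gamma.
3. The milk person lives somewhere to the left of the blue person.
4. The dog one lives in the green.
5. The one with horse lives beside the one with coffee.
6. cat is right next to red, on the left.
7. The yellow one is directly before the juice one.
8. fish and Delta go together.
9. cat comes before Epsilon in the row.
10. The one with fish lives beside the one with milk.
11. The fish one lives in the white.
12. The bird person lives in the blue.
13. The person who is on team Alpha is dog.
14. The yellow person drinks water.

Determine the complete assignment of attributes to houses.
Solution:

House | Team | Pet | Color | Drink
----------------------------------
  1   | Beta | cat | yellow | water
  2   | Gamma | horse | red | juice
  3   | Delta | fish | white | coffee
  4   | Alpha | dog | green | milk
  5   | Epsilon | bird | blue | tea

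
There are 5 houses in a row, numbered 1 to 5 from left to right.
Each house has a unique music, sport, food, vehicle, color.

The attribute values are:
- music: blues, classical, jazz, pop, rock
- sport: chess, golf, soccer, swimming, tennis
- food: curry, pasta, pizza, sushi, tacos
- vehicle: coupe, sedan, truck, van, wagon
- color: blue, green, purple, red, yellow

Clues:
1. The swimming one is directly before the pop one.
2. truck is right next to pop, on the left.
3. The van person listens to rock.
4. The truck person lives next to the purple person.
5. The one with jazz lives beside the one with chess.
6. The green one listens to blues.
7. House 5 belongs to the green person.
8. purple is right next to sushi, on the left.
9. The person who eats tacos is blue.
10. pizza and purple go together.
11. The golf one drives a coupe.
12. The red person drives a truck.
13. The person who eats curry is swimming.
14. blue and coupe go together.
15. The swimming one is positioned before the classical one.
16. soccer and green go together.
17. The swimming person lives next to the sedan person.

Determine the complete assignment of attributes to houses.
Solution:

House | Music | Sport | Food | Vehicle | Color
----------------------------------------------
  1   | jazz | swimming | curry | truck | red
  2   | pop | chess | pizza | sedan | purple
  3   | rock | tennis | sushi | van | yellow
  4   | classical | golf | tacos | coupe | blue
  5   | blues | soccer | pasta | wagon | green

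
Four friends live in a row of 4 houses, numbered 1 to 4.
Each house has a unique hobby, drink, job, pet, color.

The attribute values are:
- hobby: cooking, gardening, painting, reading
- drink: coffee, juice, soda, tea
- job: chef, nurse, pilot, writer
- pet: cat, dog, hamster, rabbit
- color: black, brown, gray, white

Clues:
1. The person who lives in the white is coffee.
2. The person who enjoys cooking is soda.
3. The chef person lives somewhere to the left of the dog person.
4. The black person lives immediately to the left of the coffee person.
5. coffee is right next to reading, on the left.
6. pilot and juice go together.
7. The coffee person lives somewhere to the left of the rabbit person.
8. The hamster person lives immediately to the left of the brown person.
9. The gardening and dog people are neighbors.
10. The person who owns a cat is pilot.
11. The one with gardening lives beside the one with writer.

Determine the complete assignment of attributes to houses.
Solution:

House | Hobby | Drink | Job | Pet | Color
-----------------------------------------
  1   | painting | juice | pilot | cat | black
  2   | gardening | coffee | chef | hamster | white
  3   | reading | tea | writer | dog | brown
  4   | cooking | soda | nurse | rabbit | gray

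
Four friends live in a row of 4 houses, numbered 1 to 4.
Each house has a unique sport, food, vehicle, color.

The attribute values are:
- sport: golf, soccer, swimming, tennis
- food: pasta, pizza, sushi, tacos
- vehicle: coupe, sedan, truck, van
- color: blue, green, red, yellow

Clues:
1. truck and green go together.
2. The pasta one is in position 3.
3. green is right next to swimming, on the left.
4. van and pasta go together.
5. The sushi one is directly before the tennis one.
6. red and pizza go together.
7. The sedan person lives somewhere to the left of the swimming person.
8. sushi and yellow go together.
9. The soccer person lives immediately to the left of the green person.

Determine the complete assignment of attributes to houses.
Solution:

House | Sport | Food | Vehicle | Color
--------------------------------------
  1   | soccer | sushi | sedan | yellow
  2   | tennis | tacos | truck | green
  3   | swimming | pasta | van | blue
  4   | golf | pizza | coupe | red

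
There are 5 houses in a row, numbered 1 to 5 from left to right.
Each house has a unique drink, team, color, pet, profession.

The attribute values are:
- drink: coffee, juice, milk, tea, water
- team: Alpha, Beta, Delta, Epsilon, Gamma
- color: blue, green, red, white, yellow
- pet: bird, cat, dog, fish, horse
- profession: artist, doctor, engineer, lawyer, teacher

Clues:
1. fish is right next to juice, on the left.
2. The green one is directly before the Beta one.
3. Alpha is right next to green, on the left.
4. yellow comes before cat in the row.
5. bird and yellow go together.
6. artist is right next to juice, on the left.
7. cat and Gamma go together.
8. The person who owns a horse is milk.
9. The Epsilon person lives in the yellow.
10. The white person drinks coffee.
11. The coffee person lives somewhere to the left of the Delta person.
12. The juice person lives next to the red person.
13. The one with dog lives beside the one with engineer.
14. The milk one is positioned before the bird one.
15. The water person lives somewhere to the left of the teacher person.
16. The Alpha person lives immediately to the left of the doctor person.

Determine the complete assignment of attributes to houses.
Solution:

House | Drink | Team | Color | Pet | Profession
-----------------------------------------------
  1   | coffee | Alpha | white | fish | artist
  2   | juice | Delta | green | dog | doctor
  3   | milk | Beta | red | horse | engineer
  4   | water | Epsilon | yellow | bird | lawyer
  5   | tea | Gamma | blue | cat | teacher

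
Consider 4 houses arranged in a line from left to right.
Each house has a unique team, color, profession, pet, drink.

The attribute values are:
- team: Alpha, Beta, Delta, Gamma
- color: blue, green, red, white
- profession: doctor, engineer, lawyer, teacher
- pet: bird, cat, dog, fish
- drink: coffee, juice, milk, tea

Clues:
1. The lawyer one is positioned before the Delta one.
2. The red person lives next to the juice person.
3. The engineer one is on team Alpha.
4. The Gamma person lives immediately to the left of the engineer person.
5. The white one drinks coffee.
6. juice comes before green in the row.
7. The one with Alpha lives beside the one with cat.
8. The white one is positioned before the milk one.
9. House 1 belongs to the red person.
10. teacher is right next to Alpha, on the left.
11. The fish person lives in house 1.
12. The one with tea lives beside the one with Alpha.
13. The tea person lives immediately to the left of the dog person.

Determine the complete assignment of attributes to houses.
Solution:

House | Team | Color | Profession | Pet | Drink
-----------------------------------------------
  1   | Gamma | red | teacher | fish | tea
  2   | Alpha | blue | engineer | dog | juice
  3   | Beta | white | lawyer | cat | coffee
  4   | Delta | green | doctor | bird | milk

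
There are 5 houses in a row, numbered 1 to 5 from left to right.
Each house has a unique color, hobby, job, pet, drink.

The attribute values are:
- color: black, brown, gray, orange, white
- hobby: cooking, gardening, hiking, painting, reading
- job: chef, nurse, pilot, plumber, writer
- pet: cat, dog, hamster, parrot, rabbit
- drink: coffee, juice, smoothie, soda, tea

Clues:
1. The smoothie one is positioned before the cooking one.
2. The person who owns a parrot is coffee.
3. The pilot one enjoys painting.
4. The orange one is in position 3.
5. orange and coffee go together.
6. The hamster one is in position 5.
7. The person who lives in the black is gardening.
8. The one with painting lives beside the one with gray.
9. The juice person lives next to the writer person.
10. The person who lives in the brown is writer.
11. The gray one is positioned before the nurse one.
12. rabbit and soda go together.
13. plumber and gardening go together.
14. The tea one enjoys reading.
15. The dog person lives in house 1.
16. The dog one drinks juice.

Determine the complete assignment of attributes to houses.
Solution:

House | Color | Hobby | Job | Pet | Drink
-----------------------------------------
  1   | black | gardening | plumber | dog | juice
  2   | brown | hiking | writer | cat | smoothie
  3   | orange | painting | pilot | parrot | coffee
  4   | gray | cooking | chef | rabbit | soda
  5   | white | reading | nurse | hamster | tea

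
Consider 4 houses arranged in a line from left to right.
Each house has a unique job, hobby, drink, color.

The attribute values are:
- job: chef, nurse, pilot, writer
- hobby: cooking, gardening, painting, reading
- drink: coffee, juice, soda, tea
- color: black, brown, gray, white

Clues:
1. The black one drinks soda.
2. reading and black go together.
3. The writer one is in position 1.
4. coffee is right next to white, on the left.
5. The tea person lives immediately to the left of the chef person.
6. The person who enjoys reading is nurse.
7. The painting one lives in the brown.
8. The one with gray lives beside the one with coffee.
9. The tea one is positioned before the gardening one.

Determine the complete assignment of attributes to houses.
Solution:

House | Job | Hobby | Drink | Color
-----------------------------------
  1   | writer | cooking | tea | gray
  2   | chef | painting | coffee | brown
  3   | pilot | gardening | juice | white
  4   | nurse | reading | soda | black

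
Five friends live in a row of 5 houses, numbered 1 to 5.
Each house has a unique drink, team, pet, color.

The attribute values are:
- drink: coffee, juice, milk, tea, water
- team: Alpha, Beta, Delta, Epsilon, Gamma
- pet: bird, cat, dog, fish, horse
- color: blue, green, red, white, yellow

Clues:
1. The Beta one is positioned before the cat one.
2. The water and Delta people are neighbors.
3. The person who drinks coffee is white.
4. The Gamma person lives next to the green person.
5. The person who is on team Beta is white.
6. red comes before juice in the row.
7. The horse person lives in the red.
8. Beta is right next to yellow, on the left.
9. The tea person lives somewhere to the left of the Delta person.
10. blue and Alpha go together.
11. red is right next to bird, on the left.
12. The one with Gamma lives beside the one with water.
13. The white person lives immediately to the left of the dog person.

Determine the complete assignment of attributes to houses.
Solution:

House | Drink | Team | Pet | Color
----------------------------------
  1   | coffee | Beta | fish | white
  2   | tea | Gamma | dog | yellow
  3   | water | Epsilon | cat | green
  4   | milk | Delta | horse | red
  5   | juice | Alpha | bird | blue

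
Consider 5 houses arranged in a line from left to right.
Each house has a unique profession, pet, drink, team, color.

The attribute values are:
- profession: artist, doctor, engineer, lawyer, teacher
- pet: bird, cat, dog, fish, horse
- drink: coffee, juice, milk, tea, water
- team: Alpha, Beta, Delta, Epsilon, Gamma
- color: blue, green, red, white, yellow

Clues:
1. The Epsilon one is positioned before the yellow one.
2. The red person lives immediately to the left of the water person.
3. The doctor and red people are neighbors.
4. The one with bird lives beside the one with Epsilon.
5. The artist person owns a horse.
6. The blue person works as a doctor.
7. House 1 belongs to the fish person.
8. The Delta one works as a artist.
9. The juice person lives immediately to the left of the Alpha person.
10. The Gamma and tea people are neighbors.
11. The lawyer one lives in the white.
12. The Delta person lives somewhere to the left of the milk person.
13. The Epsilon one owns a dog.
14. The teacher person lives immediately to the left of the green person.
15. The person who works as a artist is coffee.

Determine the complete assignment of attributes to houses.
Solution:

House | Profession | Pet | Drink | Team | Color
-----------------------------------------------
  1   | doctor | fish | juice | Gamma | blue
  2   | teacher | bird | tea | Alpha | red
  3   | engineer | dog | water | Epsilon | green
  4   | artist | horse | coffee | Delta | yellow
  5   | lawyer | cat | milk | Beta | white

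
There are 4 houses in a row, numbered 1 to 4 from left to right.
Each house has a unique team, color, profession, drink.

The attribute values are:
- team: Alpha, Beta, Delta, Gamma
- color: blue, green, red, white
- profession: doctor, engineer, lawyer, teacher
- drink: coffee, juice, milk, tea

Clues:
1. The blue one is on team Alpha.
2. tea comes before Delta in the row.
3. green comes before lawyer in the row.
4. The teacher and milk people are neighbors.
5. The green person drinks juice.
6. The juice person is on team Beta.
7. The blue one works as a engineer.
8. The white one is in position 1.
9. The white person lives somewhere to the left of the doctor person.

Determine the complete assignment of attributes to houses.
Solution:

House | Team | Color | Profession | Drink
-----------------------------------------
  1   | Gamma | white | teacher | tea
  2   | Alpha | blue | engineer | milk
  3   | Beta | green | doctor | juice
  4   | Delta | red | lawyer | coffee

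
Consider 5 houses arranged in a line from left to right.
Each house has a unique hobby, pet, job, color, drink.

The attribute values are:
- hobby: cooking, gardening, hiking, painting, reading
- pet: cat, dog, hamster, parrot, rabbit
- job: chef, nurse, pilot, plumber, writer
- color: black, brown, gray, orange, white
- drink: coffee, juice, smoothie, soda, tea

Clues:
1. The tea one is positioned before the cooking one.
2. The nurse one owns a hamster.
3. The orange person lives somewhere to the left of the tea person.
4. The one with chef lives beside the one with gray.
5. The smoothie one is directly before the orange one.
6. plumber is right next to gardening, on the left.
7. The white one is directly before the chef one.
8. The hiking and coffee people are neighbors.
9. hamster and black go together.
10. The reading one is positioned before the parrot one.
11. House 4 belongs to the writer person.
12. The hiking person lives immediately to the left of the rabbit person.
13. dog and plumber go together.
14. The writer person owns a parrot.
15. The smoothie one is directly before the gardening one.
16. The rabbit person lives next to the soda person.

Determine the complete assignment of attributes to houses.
Solution:

House | Hobby | Pet | Job | Color | Drink
-----------------------------------------
  1   | hiking | dog | plumber | white | smoothie
  2   | gardening | rabbit | chef | orange | coffee
  3   | reading | cat | pilot | gray | soda
  4   | painting | parrot | writer | brown | tea
  5   | cooking | hamster | nurse | black | juice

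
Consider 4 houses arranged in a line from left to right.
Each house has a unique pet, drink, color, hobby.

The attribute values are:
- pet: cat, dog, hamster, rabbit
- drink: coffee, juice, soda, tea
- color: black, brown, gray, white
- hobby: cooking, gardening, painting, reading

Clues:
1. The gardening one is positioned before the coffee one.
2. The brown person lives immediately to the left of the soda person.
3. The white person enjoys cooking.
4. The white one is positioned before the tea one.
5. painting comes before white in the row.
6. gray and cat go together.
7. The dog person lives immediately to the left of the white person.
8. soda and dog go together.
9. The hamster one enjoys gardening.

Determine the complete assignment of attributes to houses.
Solution:

House | Pet | Drink | Color | Hobby
-----------------------------------
  1   | hamster | juice | brown | gardening
  2   | dog | soda | black | painting
  3   | rabbit | coffee | white | cooking
  4   | cat | tea | gray | reading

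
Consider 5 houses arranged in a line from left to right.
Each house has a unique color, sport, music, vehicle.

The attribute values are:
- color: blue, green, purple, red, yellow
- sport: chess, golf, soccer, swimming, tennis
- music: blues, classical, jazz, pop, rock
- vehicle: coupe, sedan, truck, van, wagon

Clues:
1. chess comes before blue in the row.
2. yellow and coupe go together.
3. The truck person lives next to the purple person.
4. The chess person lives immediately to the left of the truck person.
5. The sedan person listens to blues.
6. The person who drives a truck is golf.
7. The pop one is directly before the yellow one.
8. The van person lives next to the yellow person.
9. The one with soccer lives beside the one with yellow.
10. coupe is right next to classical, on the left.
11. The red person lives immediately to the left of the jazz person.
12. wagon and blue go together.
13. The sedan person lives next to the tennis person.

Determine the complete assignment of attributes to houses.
Solution:

House | Color | Sport | Music | Vehicle
---------------------------------------
  1   | red | soccer | pop | van
  2   | yellow | chess | jazz | coupe
  3   | green | golf | classical | truck
  4   | purple | swimming | blues | sedan
  5   | blue | tennis | rock | wagon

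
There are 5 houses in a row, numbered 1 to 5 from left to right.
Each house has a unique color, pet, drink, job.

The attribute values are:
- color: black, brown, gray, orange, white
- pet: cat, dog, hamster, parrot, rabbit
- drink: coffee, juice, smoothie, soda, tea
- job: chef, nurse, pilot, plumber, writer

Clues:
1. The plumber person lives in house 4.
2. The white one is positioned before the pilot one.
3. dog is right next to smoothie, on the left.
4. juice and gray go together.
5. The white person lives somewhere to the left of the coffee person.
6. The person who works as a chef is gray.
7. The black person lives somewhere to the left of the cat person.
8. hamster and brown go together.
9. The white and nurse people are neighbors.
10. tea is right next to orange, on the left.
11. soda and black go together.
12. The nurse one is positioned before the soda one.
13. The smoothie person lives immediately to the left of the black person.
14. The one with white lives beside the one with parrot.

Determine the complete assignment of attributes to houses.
Solution:

House | Color | Pet | Drink | Job
---------------------------------
  1   | white | dog | tea | writer
  2   | orange | parrot | smoothie | nurse
  3   | black | rabbit | soda | pilot
  4   | brown | hamster | coffee | plumber
  5   | gray | cat | juice | chef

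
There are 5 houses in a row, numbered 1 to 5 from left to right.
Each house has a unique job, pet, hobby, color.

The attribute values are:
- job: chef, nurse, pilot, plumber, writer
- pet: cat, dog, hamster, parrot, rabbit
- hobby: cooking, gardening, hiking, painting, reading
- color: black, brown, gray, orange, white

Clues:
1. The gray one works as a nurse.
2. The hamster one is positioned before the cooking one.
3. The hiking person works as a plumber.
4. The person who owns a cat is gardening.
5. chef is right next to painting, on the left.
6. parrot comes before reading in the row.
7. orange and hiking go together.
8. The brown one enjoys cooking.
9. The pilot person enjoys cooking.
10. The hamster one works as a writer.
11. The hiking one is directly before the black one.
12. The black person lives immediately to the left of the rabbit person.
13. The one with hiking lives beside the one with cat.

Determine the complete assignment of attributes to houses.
Solution:

House | Job | Pet | Hobby | Color
---------------------------------
  1   | plumber | parrot | hiking | orange
  2   | chef | cat | gardening | black
  3   | nurse | rabbit | painting | gray
  4   | writer | hamster | reading | white
  5   | pilot | dog | cooking | brown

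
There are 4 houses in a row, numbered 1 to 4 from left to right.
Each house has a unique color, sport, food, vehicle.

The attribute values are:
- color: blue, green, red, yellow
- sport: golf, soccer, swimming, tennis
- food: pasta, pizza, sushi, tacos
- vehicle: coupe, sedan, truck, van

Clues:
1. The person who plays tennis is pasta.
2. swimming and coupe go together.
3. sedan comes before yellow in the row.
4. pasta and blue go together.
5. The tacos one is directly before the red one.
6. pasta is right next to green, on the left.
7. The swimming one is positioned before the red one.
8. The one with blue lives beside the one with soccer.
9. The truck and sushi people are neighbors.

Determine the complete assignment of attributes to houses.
Solution:

House | Color | Sport | Food | Vehicle
--------------------------------------
  1   | blue | tennis | pasta | truck
  2   | green | soccer | sushi | sedan
  3   | yellow | swimming | tacos | coupe
  4   | red | golf | pizza | van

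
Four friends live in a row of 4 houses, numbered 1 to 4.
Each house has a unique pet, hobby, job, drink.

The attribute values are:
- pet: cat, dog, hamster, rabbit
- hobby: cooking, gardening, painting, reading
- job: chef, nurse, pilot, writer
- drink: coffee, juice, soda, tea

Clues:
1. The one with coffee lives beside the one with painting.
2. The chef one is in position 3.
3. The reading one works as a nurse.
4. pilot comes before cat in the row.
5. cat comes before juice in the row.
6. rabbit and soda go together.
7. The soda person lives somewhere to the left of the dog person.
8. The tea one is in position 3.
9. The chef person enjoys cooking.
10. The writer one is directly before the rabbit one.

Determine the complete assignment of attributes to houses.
Solution:

House | Pet | Hobby | Job | Drink
---------------------------------
  1   | hamster | gardening | writer | coffee
  2   | rabbit | painting | pilot | soda
  3   | cat | cooking | chef | tea
  4   | dog | reading | nurse | juice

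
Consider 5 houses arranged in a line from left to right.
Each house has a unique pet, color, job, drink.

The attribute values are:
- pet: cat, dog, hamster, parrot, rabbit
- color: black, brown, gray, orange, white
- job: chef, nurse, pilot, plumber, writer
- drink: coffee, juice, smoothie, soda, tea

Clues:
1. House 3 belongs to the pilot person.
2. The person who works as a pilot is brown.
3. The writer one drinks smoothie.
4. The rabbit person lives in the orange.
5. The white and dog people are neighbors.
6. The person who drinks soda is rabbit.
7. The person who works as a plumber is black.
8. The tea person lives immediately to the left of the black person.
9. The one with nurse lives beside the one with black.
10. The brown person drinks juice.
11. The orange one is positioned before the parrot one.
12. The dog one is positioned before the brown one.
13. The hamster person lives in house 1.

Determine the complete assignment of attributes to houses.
Solution:

House | Pet | Color | Job | Drink
---------------------------------
  1   | hamster | white | nurse | tea
  2   | dog | black | plumber | coffee
  3   | cat | brown | pilot | juice
  4   | rabbit | orange | chef | soda
  5   | parrot | gray | writer | smoothie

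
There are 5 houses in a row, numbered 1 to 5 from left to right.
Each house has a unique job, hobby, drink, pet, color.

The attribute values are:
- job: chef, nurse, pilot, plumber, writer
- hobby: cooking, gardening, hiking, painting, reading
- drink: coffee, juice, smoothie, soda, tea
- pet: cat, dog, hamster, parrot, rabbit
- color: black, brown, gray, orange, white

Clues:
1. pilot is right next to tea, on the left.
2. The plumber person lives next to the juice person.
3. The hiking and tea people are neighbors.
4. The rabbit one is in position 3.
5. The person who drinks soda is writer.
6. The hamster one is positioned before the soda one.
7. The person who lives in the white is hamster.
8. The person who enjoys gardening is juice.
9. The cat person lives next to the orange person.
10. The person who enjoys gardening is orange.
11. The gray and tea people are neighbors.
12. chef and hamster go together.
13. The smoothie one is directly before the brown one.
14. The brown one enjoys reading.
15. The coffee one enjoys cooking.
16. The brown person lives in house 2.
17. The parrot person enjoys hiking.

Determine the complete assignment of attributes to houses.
Solution:

House | Job | Hobby | Drink | Pet | Color
-----------------------------------------
  1   | pilot | hiking | smoothie | parrot | gray
  2   | plumber | reading | tea | cat | brown
  3   | nurse | gardening | juice | rabbit | orange
  4   | chef | cooking | coffee | hamster | white
  5   | writer | painting | soda | dog | black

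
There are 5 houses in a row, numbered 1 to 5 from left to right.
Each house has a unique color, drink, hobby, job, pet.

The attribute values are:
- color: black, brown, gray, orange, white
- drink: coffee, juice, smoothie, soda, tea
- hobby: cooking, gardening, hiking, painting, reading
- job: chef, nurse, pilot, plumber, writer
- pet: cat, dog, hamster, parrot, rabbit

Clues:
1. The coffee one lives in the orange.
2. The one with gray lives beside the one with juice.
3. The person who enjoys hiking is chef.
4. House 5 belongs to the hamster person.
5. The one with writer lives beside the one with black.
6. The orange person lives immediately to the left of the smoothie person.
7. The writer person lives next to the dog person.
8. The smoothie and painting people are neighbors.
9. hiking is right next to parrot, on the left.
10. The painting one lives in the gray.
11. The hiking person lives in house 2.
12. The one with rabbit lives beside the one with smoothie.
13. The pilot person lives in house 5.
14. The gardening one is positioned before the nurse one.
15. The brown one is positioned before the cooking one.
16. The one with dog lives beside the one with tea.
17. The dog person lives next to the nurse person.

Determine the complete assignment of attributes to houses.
Solution:

House | Color | Drink | Hobby | Job | Pet
-----------------------------------------
  1   | orange | coffee | gardening | writer | rabbit
  2   | black | smoothie | hiking | chef | dog
  3   | gray | tea | painting | nurse | parrot
  4   | brown | juice | reading | plumber | cat
  5   | white | soda | cooking | pilot | hamster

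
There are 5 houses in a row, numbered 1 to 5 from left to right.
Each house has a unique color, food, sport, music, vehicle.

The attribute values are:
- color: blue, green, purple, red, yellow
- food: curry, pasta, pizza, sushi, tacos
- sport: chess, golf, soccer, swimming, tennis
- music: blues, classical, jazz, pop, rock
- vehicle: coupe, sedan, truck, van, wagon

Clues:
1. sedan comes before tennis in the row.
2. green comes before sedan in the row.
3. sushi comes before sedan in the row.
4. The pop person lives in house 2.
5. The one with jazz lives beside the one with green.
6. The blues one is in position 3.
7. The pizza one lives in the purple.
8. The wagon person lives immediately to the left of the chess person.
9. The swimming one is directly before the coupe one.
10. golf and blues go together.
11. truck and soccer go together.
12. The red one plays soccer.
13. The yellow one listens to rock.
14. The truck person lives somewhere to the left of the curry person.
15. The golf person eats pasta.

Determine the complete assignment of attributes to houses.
Solution:

House | Color | Food | Sport | Music | Vehicle
----------------------------------------------
  1   | purple | pizza | swimming | jazz | wagon
  2   | green | sushi | chess | pop | coupe
  3   | blue | pasta | golf | blues | sedan
  4   | red | tacos | soccer | classical | truck
  5   | yellow | curry | tennis | rock | van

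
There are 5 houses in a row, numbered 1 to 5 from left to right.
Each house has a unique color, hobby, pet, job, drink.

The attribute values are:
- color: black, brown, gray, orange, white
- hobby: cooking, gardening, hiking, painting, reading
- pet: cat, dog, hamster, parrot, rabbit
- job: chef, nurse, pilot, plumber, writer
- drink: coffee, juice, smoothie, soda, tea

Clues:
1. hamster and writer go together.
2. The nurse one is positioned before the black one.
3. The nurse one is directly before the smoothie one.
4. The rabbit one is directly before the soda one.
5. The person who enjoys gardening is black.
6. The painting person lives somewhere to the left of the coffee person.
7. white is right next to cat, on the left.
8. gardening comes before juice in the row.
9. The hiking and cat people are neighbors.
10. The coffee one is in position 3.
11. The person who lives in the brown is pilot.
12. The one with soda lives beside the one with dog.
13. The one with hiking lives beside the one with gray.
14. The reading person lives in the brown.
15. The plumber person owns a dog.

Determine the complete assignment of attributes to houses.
Solution:

House | Color | Hobby | Pet | Job | Drink
-----------------------------------------
  1   | white | hiking | parrot | nurse | tea
  2   | gray | painting | cat | chef | smoothie
  3   | brown | reading | rabbit | pilot | coffee
  4   | black | gardening | hamster | writer | soda
  5   | orange | cooking | dog | plumber | juice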